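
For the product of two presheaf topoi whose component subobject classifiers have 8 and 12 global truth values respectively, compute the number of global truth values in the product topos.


In a product of presheaf topoi E_1 x E_2, the subobject classifier
is Omega = Omega_1 x Omega_2 (componentwise), so
|Omega(top)| = |Omega_1(top_1)| * |Omega_2(top_2)|.
= 8 * 12 = 96.

96


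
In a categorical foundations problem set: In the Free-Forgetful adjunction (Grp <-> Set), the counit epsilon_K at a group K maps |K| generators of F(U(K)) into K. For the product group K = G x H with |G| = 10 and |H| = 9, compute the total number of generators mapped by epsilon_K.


The counit epsilon_K: F(U(K)) -> K of the Free-Forgetful adjunction
maps |K| generators of F(U(K)) into K. For K = G x H (the product group),
|G x H| = |G| * |H|.
Total generators mapped = 10 * 9 = 90.

90


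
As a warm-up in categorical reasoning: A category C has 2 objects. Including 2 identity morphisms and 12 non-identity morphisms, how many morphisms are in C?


Each object has an identity morphism, giving 2 identities.
Adding the 12 non-identity morphisms:
Total = 2 + 12 = 14

14


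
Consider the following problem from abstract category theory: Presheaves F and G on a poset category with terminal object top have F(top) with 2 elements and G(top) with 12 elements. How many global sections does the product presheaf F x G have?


Global sections of a presheaf on a poset with terminal top satisfy
Gamma(H) ~ H(top). Presheaves admit pointwise products, so
(F x G)(top) = F(top) x G(top) (Cartesian product).
|Gamma(F x G)| = |F(top)| * |G(top)| = 2 * 12 = 24.

24


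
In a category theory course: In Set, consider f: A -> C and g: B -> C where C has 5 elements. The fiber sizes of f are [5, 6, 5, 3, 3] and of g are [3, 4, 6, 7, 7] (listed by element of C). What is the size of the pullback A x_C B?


The pullback A x_C B consists of pairs (a, b) with f(a) = g(b).
For each element c in C, the fiber product has |f^-1(c)| * |g^-1(c)| elements.
Summing over C: 5 * 3 + 6 * 4 + 5 * 6 + 3 * 7 + 3 * 7
= 15 + 24 + 30 + 21 + 21 = 111

111


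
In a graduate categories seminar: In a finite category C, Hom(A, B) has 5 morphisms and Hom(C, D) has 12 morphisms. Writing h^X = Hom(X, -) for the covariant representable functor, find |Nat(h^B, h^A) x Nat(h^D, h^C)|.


By the Yoneda lemma, Nat(h^B, h^A) is isomorphic to Hom(A, B),
so |Nat(h^B, h^A)| = |Hom(A, B)| and |Nat(h^D, h^C)| = |Hom(C, D)|.
|Hom(A, B)| = 5, |Hom(C, D)| = 12.
|Nat(h^B, h^A) x Nat(h^D, h^C)| = 5 * 12 = 60

60


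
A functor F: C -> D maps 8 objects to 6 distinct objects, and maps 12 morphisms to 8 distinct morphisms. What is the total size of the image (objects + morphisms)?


The image of F consists of distinct objects and distinct morphisms.
|Im(F)| on objects = 6
|Im(F)| on morphisms = 8
Total image cardinality = 6 + 8 = 14

14


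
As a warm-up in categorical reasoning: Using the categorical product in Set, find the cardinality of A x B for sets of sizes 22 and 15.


In Set, the product A x B is the Cartesian product.
By the universal property, |A x B| = |A| * |B|.
|A x B| = 22 * 15 = 330

330


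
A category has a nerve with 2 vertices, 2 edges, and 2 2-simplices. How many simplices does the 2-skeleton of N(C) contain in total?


The 2-skeleton of the nerve N(C) consists of simplices in dimensions 0, 1, 2:
  |N(C)_0| = 2 (objects)
  |N(C)_1| = 2 (morphisms)
  |N(C)_2| = 2 (composable pairs)
Total = 2 + 2 + 2 = 6

6


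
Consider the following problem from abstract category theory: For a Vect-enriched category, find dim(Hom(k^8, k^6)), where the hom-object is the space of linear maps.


In Vect-enriched categories, Hom(k^n, k^m) is the space of m x n matrices.
dim(Hom(k^8, k^6)) = 6 * 8 = 48

48


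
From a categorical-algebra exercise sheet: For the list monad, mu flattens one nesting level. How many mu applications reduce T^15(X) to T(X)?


Each application of mu: T^2 -> T removes one layer of nesting.
Starting at depth 15 (i.e., T^15(X)), we need to reach T(X).
Number of mu applications = 15 - 1 = 14

14


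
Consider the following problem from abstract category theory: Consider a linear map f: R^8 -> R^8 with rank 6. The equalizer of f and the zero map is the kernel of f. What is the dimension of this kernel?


The equalizer of f and the zero map is ker(f).
By the rank-nullity theorem: dim(ker(f)) = dim(domain) - rank(f).
dim(ker(f)) = 8 - 6 = 2

2


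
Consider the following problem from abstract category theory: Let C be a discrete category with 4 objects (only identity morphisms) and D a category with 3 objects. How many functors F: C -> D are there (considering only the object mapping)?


A functor from a discrete category C to D is determined by
where each object maps. Each of the 4 objects of C can map
to any of the 3 objects of D independently.
Number of functors = 3^4 = 81

81


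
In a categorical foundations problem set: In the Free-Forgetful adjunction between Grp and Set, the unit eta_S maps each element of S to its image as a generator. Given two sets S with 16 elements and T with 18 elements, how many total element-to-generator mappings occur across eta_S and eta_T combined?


The unit eta_X: X -> U(F(X)) of the Free-Forgetful adjunction
maps each element of X to a generator of F(X). For X = S + T (disjoint
union in Set), |S + T| = |S| + |T|.
Total mappings = 16 + 18 = 34.

34


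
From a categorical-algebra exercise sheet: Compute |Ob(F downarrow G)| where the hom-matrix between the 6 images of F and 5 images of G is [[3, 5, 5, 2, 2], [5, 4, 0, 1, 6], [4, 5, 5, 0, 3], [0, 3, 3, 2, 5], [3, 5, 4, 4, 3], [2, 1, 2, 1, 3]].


Objects of (F downarrow G) are triples (a, b, h: F(a)->G(b)).
The count equals the sum of all entries in the hom-matrix.
sum(row 0) = 17
sum(row 1) = 16
sum(row 2) = 17
sum(row 3) = 13
sum(row 4) = 19
sum(row 5) = 9
Grand total = 91

91


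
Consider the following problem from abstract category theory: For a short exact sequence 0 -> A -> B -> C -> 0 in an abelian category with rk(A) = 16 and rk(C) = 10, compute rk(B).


For a short exact sequence 0 -> A -> B -> C -> 0,
rank is additive: rank(B) = rank(A) + rank(C).
rank(B) = 16 + 10 = 26

26


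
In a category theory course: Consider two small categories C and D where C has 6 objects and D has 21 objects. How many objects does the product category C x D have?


The product category C x D has objects that are pairs (c, d).
Number of pairs = |Ob(C)| * |Ob(D)| = 6 * 21 = 126

126


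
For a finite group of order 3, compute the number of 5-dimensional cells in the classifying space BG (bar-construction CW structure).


In the bar-construction CW model of BG, the n-cells are indexed by
n-tuples [g_1|...|g_n] of non-identity elements of G (degenerate
simplices with some g_i = e do not contribute cells), so there are
(|G| - 1)^n n-cells.
For dim = 5 with |G| = 3:
cells = (3 - 1)^5 = 2^5 = 32

32


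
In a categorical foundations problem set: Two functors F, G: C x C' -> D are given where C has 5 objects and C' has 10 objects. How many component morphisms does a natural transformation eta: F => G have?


A natural transformation eta: F => G assigns one component morphism per
object of the domain category.
The domain is the product category C x C', so
|Ob(C x C')| = |Ob(C)| * |Ob(C')| = 5 * 10 = 50.
Therefore eta has 50 component morphisms.

50


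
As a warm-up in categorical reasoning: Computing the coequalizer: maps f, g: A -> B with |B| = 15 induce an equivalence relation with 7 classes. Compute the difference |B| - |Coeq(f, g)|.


The coequalizer Coeq(f, g) = B / ~ has one element per equivalence class.
|B| = 15, |Coeq(f, g)| = 7.
|B| - |Coeq(f, g)| = 15 - 7 = 8.

8


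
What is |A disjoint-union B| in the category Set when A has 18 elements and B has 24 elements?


In Set, the coproduct A + B is the disjoint union.
|A + B| = |A| + |B| = 18 + 24 = 42

42


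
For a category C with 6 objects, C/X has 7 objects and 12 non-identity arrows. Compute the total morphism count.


In the slice category C/X, objects are morphisms to X.
Identity morphisms: 7 (one per object of C/X).
Non-identity morphisms: 12.
Total = 7 + 12 = 19

19


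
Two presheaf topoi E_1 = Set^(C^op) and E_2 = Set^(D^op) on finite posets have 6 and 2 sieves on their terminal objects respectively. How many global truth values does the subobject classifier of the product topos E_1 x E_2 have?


In a product of presheaf topoi E_1 x E_2, the subobject classifier
is Omega = Omega_1 x Omega_2 (componentwise), so
|Omega(top)| = |Omega_1(top_1)| * |Omega_2(top_2)|.
= 6 * 2 = 12.

12


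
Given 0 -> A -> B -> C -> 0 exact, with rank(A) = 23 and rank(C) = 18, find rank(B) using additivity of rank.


For a short exact sequence 0 -> A -> B -> C -> 0,
rank is additive: rank(B) = rank(A) + rank(C).
rank(B) = 23 + 18 = 41

41


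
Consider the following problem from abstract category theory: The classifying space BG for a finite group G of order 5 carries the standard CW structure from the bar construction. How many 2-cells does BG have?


In the bar-construction CW model of BG, the n-cells are indexed by
n-tuples [g_1|...|g_n] of non-identity elements of G (degenerate
simplices with some g_i = e do not contribute cells), so there are
(|G| - 1)^n n-cells.
For dim = 2 with |G| = 5:
cells = (5 - 1)^2 = 4^2 = 16

16


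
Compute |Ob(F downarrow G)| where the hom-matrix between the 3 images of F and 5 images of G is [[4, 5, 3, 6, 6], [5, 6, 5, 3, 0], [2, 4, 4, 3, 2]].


Objects of (F downarrow G) are triples (a, b, h: F(a)->G(b)).
The count equals the sum of all entries in the hom-matrix.
sum(row 0) = 24
sum(row 1) = 19
sum(row 2) = 15
Grand total = 58

58


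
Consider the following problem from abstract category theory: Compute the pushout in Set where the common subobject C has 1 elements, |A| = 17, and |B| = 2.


The pushout A +_C B identifies the images of C in A and B.
|A +_C B| = |A| + |B| - |C| (for injections).
= 17 + 2 - 1 = 18

18


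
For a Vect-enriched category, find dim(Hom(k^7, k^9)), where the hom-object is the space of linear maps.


In Vect-enriched categories, Hom(k^n, k^m) is the space of m x n matrices.
dim(Hom(k^7, k^9)) = 9 * 7 = 63

63


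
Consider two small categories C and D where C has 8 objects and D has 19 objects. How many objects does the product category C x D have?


The product category C x D has objects that are pairs (c, d).
Number of pairs = |Ob(C)| * |Ob(D)| = 8 * 19 = 152

152


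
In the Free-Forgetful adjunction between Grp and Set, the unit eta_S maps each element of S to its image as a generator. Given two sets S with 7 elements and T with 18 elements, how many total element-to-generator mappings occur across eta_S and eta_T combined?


The unit eta_X: X -> U(F(X)) of the Free-Forgetful adjunction
maps each element of X to a generator of F(X). For X = S + T (disjoint
union in Set), |S + T| = |S| + |T|.
Total mappings = 7 + 18 = 25.

25


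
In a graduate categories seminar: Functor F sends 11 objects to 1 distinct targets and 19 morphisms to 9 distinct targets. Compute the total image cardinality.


The image of F consists of distinct objects and distinct morphisms.
|Im(F)| on objects = 1
|Im(F)| on morphisms = 9
Total image cardinality = 1 + 9 = 10

10


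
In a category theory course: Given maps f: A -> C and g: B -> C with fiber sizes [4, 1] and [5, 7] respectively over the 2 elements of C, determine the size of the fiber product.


The pullback A x_C B consists of pairs (a, b) with f(a) = g(b).
For each element c in C, the fiber product has |f^-1(c)| * |g^-1(c)| elements.
Summing over C: 4 * 5 + 1 * 7
= 20 + 7 = 27

27


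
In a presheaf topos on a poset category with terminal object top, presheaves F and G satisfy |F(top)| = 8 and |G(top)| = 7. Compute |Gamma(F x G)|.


Global sections of a presheaf on a poset with terminal top satisfy
Gamma(H) ~ H(top). Presheaves admit pointwise products, so
(F x G)(top) = F(top) x G(top) (Cartesian product).
|Gamma(F x G)| = |F(top)| * |G(top)| = 8 * 7 = 56.

56


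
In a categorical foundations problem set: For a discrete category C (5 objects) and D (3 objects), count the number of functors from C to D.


A functor from a discrete category C to D is determined by
where each object maps. Each of the 5 objects of C can map
to any of the 3 objects of D independently.
Number of functors = 3^5 = 243

243


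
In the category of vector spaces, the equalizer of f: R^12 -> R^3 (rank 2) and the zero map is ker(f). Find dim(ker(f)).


The equalizer of f and the zero map is ker(f).
By the rank-nullity theorem: dim(ker(f)) = dim(domain) - rank(f).
dim(ker(f)) = 12 - 2 = 10

10


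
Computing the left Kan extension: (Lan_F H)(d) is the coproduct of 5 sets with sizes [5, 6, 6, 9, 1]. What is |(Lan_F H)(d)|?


Pointwise, the left Kan extension (Lan_F H)(d) is the colimit, indexed
by the comma category (F downarrow d), of H composed with the
projection (F downarrow d) -> C. Here that colimit is given
as a coproduct (disjoint union) of sets, so its cardinality is the
sum of the sizes of the summands.
Coproduct of sets with sizes: 5 + 6 + 6 + 9 + 1
= 27

27


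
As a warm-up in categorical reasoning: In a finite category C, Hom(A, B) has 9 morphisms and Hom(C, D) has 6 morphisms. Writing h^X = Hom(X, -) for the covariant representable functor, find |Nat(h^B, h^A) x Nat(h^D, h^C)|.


By the Yoneda lemma, Nat(h^B, h^A) is isomorphic to Hom(A, B),
so |Nat(h^B, h^A)| = |Hom(A, B)| and |Nat(h^D, h^C)| = |Hom(C, D)|.
|Hom(A, B)| = 9, |Hom(C, D)| = 6.
|Nat(h^B, h^A) x Nat(h^D, h^C)| = 9 * 6 = 54

54


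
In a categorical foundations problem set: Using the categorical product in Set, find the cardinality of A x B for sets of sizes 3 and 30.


In Set, the product A x B is the Cartesian product.
By the universal property, |A x B| = |A| * |B|.
|A x B| = 3 * 30 = 90

90


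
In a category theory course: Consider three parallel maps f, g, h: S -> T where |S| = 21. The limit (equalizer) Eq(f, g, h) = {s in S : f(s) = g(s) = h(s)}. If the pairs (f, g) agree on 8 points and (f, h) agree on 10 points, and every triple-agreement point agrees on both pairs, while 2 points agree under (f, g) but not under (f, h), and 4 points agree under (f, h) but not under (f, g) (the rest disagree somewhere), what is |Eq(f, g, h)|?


Eq(f, g, h) is the triple-agreement set: points in S where all three
maps take the same value. Using inclusion-exclusion on the pairwise data:
Pair (f, g) agrees on 8 points; pair (f, h) on 10 points.
Points agreeing under (f, g) but not (f, h) = 2; under (f, h) but not (f, g) = 4.
Triple-agreement = agreement-in-(f, g) minus points that agree under (f, g) but not (f, h):
|Eq(f, g, h)| = 8 - 2 = 6
(cross-check via (f, h): 10 - 4 = 6.)

6


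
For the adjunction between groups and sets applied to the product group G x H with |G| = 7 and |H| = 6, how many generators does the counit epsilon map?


The counit epsilon_K: F(U(K)) -> K of the Free-Forgetful adjunction
maps |K| generators of F(U(K)) into K. For K = G x H (the product group),
|G x H| = |G| * |H|.
Total generators mapped = 7 * 6 = 42.

42


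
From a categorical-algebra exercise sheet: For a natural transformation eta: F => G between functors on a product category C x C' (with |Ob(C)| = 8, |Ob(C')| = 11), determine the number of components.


A natural transformation eta: F => G assigns one component morphism per
object of the domain category.
The domain is the product category C x C', so
|Ob(C x C')| = |Ob(C)| * |Ob(C')| = 8 * 11 = 88.
Therefore eta has 88 component morphisms.

88


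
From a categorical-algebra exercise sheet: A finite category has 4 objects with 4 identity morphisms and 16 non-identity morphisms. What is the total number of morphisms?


Each object has an identity morphism, giving 4 identities.
Adding the 16 non-identity morphisms:
Total = 4 + 16 = 20

20


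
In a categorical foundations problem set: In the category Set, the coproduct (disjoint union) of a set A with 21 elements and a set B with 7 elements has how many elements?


In Set, the coproduct A + B is the disjoint union.
|A + B| = |A| + |B| = 21 + 7 = 28

28


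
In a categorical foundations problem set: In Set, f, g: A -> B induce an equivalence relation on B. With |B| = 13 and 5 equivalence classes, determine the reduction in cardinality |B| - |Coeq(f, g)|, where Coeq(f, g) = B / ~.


The coequalizer Coeq(f, g) = B / ~ has one element per equivalence class.
|B| = 13, |Coeq(f, g)| = 5.
|B| - |Coeq(f, g)| = 13 - 5 = 8.

8


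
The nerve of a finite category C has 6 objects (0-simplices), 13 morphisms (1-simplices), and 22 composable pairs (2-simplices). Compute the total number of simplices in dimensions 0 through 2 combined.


The 2-skeleton of the nerve N(C) consists of simplices in dimensions 0, 1, 2:
  |N(C)_0| = 6 (objects)
  |N(C)_1| = 13 (morphisms)
  |N(C)_2| = 22 (composable pairs)
Total = 6 + 13 + 22 = 41

41


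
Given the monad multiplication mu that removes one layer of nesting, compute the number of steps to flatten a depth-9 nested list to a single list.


Each application of mu: T^2 -> T removes one layer of nesting.
Starting at depth 9 (i.e., T^9(X)), we need to reach T(X).
Number of mu applications = 9 - 1 = 8

8


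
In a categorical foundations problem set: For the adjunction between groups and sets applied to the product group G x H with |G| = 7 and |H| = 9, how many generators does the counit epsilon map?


The counit epsilon_K: F(U(K)) -> K of the Free-Forgetful adjunction
maps |K| generators of F(U(K)) into K. For K = G x H (the product group),
|G x H| = |G| * |H|.
Total generators mapped = 7 * 9 = 63.

63


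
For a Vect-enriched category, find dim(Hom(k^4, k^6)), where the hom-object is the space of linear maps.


In Vect-enriched categories, Hom(k^n, k^m) is the space of m x n matrices.
dim(Hom(k^4, k^6)) = 6 * 4 = 24

24


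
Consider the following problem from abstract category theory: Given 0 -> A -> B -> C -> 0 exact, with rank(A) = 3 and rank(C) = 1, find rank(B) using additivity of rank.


For a short exact sequence 0 -> A -> B -> C -> 0,
rank is additive: rank(B) = rank(A) + rank(C).
rank(B) = 3 + 1 = 4

4


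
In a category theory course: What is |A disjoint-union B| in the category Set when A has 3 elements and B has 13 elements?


In Set, the coproduct A + B is the disjoint union.
|A + B| = |A| + |B| = 3 + 13 = 16

16


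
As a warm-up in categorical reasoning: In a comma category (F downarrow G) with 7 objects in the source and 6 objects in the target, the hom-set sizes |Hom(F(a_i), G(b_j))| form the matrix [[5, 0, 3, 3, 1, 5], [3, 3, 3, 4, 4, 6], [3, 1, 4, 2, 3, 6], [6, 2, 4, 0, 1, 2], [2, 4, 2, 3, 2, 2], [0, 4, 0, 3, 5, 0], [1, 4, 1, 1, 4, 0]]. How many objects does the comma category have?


Objects of (F downarrow G) are triples (a, b, h: F(a)->G(b)).
The count equals the sum of all entries in the hom-matrix.
sum(row 0) = 17
sum(row 1) = 23
sum(row 2) = 19
sum(row 3) = 15
sum(row 4) = 15
sum(row 5) = 12
sum(row 6) = 11
Grand total = 112

112


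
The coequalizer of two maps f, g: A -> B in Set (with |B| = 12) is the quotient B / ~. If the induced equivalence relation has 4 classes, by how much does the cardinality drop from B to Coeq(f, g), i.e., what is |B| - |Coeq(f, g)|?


The coequalizer Coeq(f, g) = B / ~ has one element per equivalence class.
|B| = 12, |Coeq(f, g)| = 4.
|B| - |Coeq(f, g)| = 12 - 4 = 8.

8


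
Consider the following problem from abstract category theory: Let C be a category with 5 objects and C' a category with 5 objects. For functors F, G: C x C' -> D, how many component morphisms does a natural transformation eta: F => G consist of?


A natural transformation eta: F => G assigns one component morphism per
object of the domain category.
The domain is the product category C x C', so
|Ob(C x C')| = |Ob(C)| * |Ob(C')| = 5 * 5 = 25.
Therefore eta has 25 component morphisms.

25


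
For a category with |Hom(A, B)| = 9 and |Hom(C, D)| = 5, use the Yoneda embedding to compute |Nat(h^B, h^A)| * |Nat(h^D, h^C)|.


By the Yoneda lemma, Nat(h^B, h^A) is isomorphic to Hom(A, B),
so |Nat(h^B, h^A)| = |Hom(A, B)| and |Nat(h^D, h^C)| = |Hom(C, D)|.
|Hom(A, B)| = 9, |Hom(C, D)| = 5.
|Nat(h^B, h^A) x Nat(h^D, h^C)| = 9 * 5 = 45

45


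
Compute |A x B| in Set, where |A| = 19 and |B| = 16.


In Set, the product A x B is the Cartesian product.
By the universal property, |A x B| = |A| * |B|.
|A x B| = 19 * 16 = 304

304


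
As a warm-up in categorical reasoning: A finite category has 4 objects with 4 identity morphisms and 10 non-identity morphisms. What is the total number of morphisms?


Each object has an identity morphism, giving 4 identities.
Adding the 10 non-identity morphisms:
Total = 4 + 10 = 14

14


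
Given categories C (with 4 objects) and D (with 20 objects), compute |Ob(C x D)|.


The product category C x D has objects that are pairs (c, d).
Number of pairs = |Ob(C)| * |Ob(D)| = 4 * 20 = 80

80


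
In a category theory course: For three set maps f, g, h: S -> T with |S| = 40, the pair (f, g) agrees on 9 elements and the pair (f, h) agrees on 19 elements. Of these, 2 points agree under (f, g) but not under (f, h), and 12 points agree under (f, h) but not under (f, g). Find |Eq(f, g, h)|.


Eq(f, g, h) is the triple-agreement set: points in S where all three
maps take the same value. Using inclusion-exclusion on the pairwise data:
Pair (f, g) agrees on 9 points; pair (f, h) on 19 points.
Points agreeing under (f, g) but not (f, h) = 2; under (f, h) but not (f, g) = 12.
Triple-agreement = agreement-in-(f, g) minus points that agree under (f, g) but not (f, h):
|Eq(f, g, h)| = 9 - 2 = 7
(cross-check via (f, h): 19 - 12 = 7.)

7


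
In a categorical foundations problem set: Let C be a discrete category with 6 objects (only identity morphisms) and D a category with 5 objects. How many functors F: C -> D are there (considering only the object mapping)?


A functor from a discrete category C to D is determined by
where each object maps. Each of the 6 objects of C can map
to any of the 5 objects of D independently.
Number of functors = 5^6 = 15625

15625


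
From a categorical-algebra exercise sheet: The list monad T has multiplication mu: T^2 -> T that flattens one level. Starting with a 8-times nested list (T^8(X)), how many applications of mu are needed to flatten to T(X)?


Each application of mu: T^2 -> T removes one layer of nesting.
Starting at depth 8 (i.e., T^8(X)), we need to reach T(X).
Number of mu applications = 8 - 1 = 7

7


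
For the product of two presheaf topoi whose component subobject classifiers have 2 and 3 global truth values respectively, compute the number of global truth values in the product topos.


In a product of presheaf topoi E_1 x E_2, the subobject classifier
is Omega = Omega_1 x Omega_2 (componentwise), so
|Omega(top)| = |Omega_1(top_1)| * |Omega_2(top_2)|.
= 2 * 3 = 6.

6


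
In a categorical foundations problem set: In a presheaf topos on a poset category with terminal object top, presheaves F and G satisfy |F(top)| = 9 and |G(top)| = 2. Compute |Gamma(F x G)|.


Global sections of a presheaf on a poset with terminal top satisfy
Gamma(H) ~ H(top). Presheaves admit pointwise products, so
(F x G)(top) = F(top) x G(top) (Cartesian product).
|Gamma(F x G)| = |F(top)| * |G(top)| = 9 * 2 = 18.

18


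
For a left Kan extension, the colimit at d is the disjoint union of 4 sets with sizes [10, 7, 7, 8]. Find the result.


Pointwise, the left Kan extension (Lan_F H)(d) is the colimit, indexed
by the comma category (F downarrow d), of H composed with the
projection (F downarrow d) -> C. Here that colimit is given
as a coproduct (disjoint union) of sets, so its cardinality is the
sum of the sizes of the summands.
Coproduct of sets with sizes: 10 + 7 + 7 + 8
= 32

32


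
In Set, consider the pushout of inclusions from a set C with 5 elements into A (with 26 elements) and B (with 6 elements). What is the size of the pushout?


The pushout A +_C B identifies the images of C in A and B.
|A +_C B| = |A| + |B| - |C| (for injections).
= 26 + 6 - 5 = 27

27


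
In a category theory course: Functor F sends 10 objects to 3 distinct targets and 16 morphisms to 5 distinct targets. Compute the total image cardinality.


The image of F consists of distinct objects and distinct morphisms.
|Im(F)| on objects = 3
|Im(F)| on morphisms = 5
Total image cardinality = 3 + 5 = 8

8


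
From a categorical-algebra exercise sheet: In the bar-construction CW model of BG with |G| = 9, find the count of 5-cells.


In the bar-construction CW model of BG, the n-cells are indexed by
n-tuples [g_1|...|g_n] of non-identity elements of G (degenerate
simplices with some g_i = e do not contribute cells), so there are
(|G| - 1)^n n-cells.
For dim = 5 with |G| = 9:
cells = (9 - 1)^5 = 8^5 = 32768

32768


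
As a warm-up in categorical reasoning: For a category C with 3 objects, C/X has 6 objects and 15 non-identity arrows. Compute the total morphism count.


In the slice category C/X, objects are morphisms to X.
Identity morphisms: 6 (one per object of C/X).
Non-identity morphisms: 15.
Total = 6 + 15 = 21

21


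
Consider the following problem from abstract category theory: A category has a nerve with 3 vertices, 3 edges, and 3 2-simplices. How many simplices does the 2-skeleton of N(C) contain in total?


The 2-skeleton of the nerve N(C) consists of simplices in dimensions 0, 1, 2:
  |N(C)_0| = 3 (objects)
  |N(C)_1| = 3 (morphisms)
  |N(C)_2| = 3 (composable pairs)
Total = 3 + 3 + 3 = 9

9


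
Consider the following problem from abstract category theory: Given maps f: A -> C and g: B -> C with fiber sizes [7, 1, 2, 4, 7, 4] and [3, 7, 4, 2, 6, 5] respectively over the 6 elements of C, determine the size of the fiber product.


The pullback A x_C B consists of pairs (a, b) with f(a) = g(b).
For each element c in C, the fiber product has |f^-1(c)| * |g^-1(c)| elements.
Summing over C: 7 * 3 + 1 * 7 + 2 * 4 + 4 * 2 + 7 * 6 + 4 * 5
= 21 + 7 + 8 + 8 + 42 + 20 = 106

106


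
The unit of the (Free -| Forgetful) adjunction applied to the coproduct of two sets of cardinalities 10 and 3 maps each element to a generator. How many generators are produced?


The unit eta_X: X -> U(F(X)) of the Free-Forgetful adjunction
maps each element of X to a generator of F(X). For X = S + T (disjoint
union in Set), |S + T| = |S| + |T|.
Total mappings = 10 + 3 = 13.

13


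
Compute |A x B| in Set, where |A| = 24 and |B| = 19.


In Set, the product A x B is the Cartesian product.
By the universal property, |A x B| = |A| * |B|.
|A x B| = 24 * 19 = 456

456


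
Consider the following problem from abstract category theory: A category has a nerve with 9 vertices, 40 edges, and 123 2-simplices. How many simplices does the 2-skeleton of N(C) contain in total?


The 2-skeleton of the nerve N(C) consists of simplices in dimensions 0, 1, 2:
  |N(C)_0| = 9 (objects)
  |N(C)_1| = 40 (morphisms)
  |N(C)_2| = 123 (composable pairs)
Total = 9 + 40 + 123 = 172

172


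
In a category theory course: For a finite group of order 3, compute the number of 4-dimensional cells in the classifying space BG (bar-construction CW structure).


In the bar-construction CW model of BG, the n-cells are indexed by
n-tuples [g_1|...|g_n] of non-identity elements of G (degenerate
simplices with some g_i = e do not contribute cells), so there are
(|G| - 1)^n n-cells.
For dim = 4 with |G| = 3:
cells = (3 - 1)^4 = 2^4 = 16

16


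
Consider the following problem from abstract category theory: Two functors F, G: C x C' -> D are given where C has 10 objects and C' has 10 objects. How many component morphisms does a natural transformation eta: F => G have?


A natural transformation eta: F => G assigns one component morphism per
object of the domain category.
The domain is the product category C x C', so
|Ob(C x C')| = |Ob(C)| * |Ob(C')| = 10 * 10 = 100.
Therefore eta has 100 component morphisms.

100


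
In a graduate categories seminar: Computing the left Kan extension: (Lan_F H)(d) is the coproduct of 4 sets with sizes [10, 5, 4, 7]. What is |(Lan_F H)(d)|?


Pointwise, the left Kan extension (Lan_F H)(d) is the colimit, indexed
by the comma category (F downarrow d), of H composed with the
projection (F downarrow d) -> C. Here that colimit is given
as a coproduct (disjoint union) of sets, so its cardinality is the
sum of the sizes of the summands.
Coproduct of sets with sizes: 10 + 5 + 4 + 7
= 26

26


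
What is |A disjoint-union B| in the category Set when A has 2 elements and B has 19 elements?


In Set, the coproduct A + B is the disjoint union.
|A + B| = |A| + |B| = 2 + 19 = 21

21


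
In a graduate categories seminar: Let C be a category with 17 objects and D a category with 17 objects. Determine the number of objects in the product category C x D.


The product category C x D has objects that are pairs (c, d).
Number of pairs = |Ob(C)| * |Ob(D)| = 17 * 17 = 289

289


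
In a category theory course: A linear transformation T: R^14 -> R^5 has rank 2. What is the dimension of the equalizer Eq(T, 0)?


The equalizer of f and the zero map is ker(f).
By the rank-nullity theorem: dim(ker(f)) = dim(domain) - rank(f).
dim(ker(f)) = 14 - 2 = 12

12


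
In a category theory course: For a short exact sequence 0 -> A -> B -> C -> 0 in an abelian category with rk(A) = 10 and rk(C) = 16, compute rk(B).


For a short exact sequence 0 -> A -> B -> C -> 0,
rank is additive: rank(B) = rank(A) + rank(C).
rank(B) = 10 + 16 = 26

26


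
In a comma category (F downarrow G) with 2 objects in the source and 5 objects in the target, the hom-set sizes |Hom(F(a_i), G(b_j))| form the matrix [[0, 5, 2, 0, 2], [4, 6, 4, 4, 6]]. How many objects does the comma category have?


Objects of (F downarrow G) are triples (a, b, h: F(a)->G(b)).
The count equals the sum of all entries in the hom-matrix.
sum(row 0) = 9
sum(row 1) = 24
Grand total = 33

33


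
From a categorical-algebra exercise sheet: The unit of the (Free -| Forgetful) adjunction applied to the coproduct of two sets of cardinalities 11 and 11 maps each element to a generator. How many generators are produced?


The unit eta_X: X -> U(F(X)) of the Free-Forgetful adjunction
maps each element of X to a generator of F(X). For X = S + T (disjoint
union in Set), |S + T| = |S| + |T|.
Total mappings = 11 + 11 = 22.

22


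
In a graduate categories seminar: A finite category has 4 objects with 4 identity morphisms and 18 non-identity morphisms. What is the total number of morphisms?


Each object has an identity morphism, giving 4 identities.
Adding the 18 non-identity morphisms:
Total = 4 + 18 = 22

22


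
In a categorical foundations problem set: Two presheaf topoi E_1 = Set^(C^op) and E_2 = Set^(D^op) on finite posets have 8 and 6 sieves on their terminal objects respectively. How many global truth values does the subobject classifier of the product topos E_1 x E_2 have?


In a product of presheaf topoi E_1 x E_2, the subobject classifier
is Omega = Omega_1 x Omega_2 (componentwise), so
|Omega(top)| = |Omega_1(top_1)| * |Omega_2(top_2)|.
= 8 * 6 = 48.

48


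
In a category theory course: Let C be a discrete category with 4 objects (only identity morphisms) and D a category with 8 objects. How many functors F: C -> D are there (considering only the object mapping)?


A functor from a discrete category C to D is determined by
where each object maps. Each of the 4 objects of C can map
to any of the 8 objects of D independently.
Number of functors = 8^4 = 4096

4096


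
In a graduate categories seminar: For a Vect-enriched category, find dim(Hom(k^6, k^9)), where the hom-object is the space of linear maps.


In Vect-enriched categories, Hom(k^n, k^m) is the space of m x n matrices.
dim(Hom(k^6, k^9)) = 9 * 6 = 54

54


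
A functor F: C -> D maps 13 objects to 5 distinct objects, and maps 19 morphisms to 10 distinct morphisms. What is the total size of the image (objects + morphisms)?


The image of F consists of distinct objects and distinct morphisms.
|Im(F)| on objects = 5
|Im(F)| on morphisms = 10
Total image cardinality = 5 + 10 = 15

15


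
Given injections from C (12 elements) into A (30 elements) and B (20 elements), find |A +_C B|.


The pushout A +_C B identifies the images of C in A and B.
|A +_C B| = |A| + |B| - |C| (for injections).
= 30 + 20 - 12 = 38

38


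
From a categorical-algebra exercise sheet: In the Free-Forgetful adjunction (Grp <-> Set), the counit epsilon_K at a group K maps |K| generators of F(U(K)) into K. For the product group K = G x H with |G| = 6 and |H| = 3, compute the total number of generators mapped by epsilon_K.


The counit epsilon_K: F(U(K)) -> K of the Free-Forgetful adjunction
maps |K| generators of F(U(K)) into K. For K = G x H (the product group),
|G x H| = |G| * |H|.
Total generators mapped = 6 * 3 = 18.

18


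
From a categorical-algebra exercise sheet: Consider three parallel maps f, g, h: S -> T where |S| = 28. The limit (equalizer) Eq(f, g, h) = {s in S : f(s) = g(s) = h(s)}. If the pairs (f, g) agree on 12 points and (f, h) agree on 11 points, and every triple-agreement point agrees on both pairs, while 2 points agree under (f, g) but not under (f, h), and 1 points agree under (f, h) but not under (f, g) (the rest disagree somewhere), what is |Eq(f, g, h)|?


Eq(f, g, h) is the triple-agreement set: points in S where all three
maps take the same value. Using inclusion-exclusion on the pairwise data:
Pair (f, g) agrees on 12 points; pair (f, h) on 11 points.
Points agreeing under (f, g) but not (f, h) = 2; under (f, h) but not (f, g) = 1.
Triple-agreement = agreement-in-(f, g) minus points that agree under (f, g) but not (f, h):
|Eq(f, g, h)| = 12 - 2 = 10
(cross-check via (f, h): 11 - 1 = 10.)

10


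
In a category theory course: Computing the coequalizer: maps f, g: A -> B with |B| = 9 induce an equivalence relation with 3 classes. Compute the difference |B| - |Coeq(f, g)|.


The coequalizer Coeq(f, g) = B / ~ has one element per equivalence class.
|B| = 9, |Coeq(f, g)| = 3.
|B| - |Coeq(f, g)| = 9 - 3 = 6.

6


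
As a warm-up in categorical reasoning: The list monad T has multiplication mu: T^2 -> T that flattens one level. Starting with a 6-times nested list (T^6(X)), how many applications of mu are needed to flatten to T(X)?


Each application of mu: T^2 -> T removes one layer of nesting.
Starting at depth 6 (i.e., T^6(X)), we need to reach T(X).
Number of mu applications = 6 - 1 = 5

5


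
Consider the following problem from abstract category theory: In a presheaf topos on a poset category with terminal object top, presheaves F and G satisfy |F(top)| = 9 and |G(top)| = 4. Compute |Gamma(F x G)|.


Global sections of a presheaf on a poset with terminal top satisfy
Gamma(H) ~ H(top). Presheaves admit pointwise products, so
(F x G)(top) = F(top) x G(top) (Cartesian product).
|Gamma(F x G)| = |F(top)| * |G(top)| = 9 * 4 = 36.

36


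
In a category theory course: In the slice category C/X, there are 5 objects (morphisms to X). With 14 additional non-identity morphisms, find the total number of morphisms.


In the slice category C/X, objects are morphisms to X.
Identity morphisms: 5 (one per object of C/X).
Non-identity morphisms: 14.
Total = 5 + 14 = 19

19


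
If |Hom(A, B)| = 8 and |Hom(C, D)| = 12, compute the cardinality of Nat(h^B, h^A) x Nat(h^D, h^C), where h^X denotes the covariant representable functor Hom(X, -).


By the Yoneda lemma, Nat(h^B, h^A) is isomorphic to Hom(A, B),
so |Nat(h^B, h^A)| = |Hom(A, B)| and |Nat(h^D, h^C)| = |Hom(C, D)|.
|Hom(A, B)| = 8, |Hom(C, D)| = 12.
|Nat(h^B, h^A) x Nat(h^D, h^C)| = 8 * 12 = 96

96


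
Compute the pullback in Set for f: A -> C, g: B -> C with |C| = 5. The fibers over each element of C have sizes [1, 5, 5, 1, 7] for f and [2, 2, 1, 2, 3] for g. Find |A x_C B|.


The pullback A x_C B consists of pairs (a, b) with f(a) = g(b).
For each element c in C, the fiber product has |f^-1(c)| * |g^-1(c)| elements.
Summing over C: 1 * 2 + 5 * 2 + 5 * 1 + 1 * 2 + 7 * 3
= 2 + 10 + 5 + 2 + 21 = 40

40


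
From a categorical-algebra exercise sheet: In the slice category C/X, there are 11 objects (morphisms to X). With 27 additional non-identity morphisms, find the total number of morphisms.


In the slice category C/X, objects are morphisms to X.
Identity morphisms: 11 (one per object of C/X).
Non-identity morphisms: 27.
Total = 11 + 27 = 38

38


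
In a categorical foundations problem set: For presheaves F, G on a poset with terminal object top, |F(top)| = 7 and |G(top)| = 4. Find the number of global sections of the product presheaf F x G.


Global sections of a presheaf on a poset with terminal top satisfy
Gamma(H) ~ H(top). Presheaves admit pointwise products, so
(F x G)(top) = F(top) x G(top) (Cartesian product).
|Gamma(F x G)| = |F(top)| * |G(top)| = 7 * 4 = 28.

28


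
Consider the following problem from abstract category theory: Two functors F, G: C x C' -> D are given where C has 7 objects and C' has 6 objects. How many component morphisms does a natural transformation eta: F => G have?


A natural transformation eta: F => G assigns one component morphism per
object of the domain category.
The domain is the product category C x C', so
|Ob(C x C')| = |Ob(C)| * |Ob(C')| = 7 * 6 = 42.
Therefore eta has 42 component morphisms.

42


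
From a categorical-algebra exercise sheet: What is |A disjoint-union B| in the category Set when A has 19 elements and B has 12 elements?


In Set, the coproduct A + B is the disjoint union.
|A + B| = |A| + |B| = 19 + 12 = 31

31


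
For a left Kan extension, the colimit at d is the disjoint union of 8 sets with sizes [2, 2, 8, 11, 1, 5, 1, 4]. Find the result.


Pointwise, the left Kan extension (Lan_F H)(d) is the colimit, indexed
by the comma category (F downarrow d), of H composed with the
projection (F downarrow d) -> C. Here that colimit is given
as a coproduct (disjoint union) of sets, so its cardinality is the
sum of the sizes of the summands.
Coproduct of sets with sizes: 2 + 2 + 8 + 11 + 1 + 5 + 1 + 4
= 34

34


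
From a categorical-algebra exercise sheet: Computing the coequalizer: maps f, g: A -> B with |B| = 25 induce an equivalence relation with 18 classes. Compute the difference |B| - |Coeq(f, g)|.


The coequalizer Coeq(f, g) = B / ~ has one element per equivalence class.
|B| = 25, |Coeq(f, g)| = 18.
|B| - |Coeq(f, g)| = 25 - 18 = 7.

7


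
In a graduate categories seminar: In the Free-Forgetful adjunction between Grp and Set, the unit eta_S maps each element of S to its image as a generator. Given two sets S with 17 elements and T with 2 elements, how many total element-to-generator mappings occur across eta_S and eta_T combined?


The unit eta_X: X -> U(F(X)) of the Free-Forgetful adjunction
maps each element of X to a generator of F(X). For X = S + T (disjoint
union in Set), |S + T| = |S| + |T|.
Total mappings = 17 + 2 = 19.

19


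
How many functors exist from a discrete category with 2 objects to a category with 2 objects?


A functor from a discrete category C to D is determined by
where each object maps. Each of the 2 objects of C can map
to any of the 2 objects of D independently.
Number of functors = 2^2 = 4

4


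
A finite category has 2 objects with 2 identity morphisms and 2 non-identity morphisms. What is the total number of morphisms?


Each object has an identity morphism, giving 2 identities.
Adding the 2 non-identity morphisms:
Total = 2 + 2 = 4

4


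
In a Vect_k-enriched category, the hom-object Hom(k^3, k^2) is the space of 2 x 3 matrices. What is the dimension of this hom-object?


In Vect-enriched categories, Hom(k^n, k^m) is the space of m x n matrices.
dim(Hom(k^3, k^2)) = 2 * 3 = 6

6
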